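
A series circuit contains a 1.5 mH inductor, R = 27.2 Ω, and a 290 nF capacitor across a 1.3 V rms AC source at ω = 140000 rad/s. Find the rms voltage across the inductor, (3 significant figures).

1.46 V

X_L = ωL = 210 Ω
X_C = 1/(ωC) = 24.6 Ω
Net reactance X = X_L − X_C = 185 Ω
Z = 27.2 + j185 Ω
|Z| = √(27.2² + 185²) = 187 Ω
I = V/|Z| = 6.94 mA
V_L = I·|Z_L| = 0.00694 × 210 = 1.46 V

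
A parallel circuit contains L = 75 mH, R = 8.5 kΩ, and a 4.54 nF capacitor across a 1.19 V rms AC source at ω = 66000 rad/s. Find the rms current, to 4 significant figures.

181.9 μA

X_L = ωL = 4950 Ω
X_C = 1/(ωC) = 3337 Ω
Parallel: admittances add. Y = 1/R + 1/(jωL) + jωC
Y = (0.0001176 + j9.762e-05) S
|Y| = 0.0001529 S → |Z| = 1/|Y| = 6541 Ω, ∠Z = −∠Y = -39.68°
I = V/|Z| = 1.19/6541 = 181.9 μA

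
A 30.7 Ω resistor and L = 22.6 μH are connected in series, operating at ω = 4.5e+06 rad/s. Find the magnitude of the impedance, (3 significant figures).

X_L = ωL = 102 Ω
Z = 30.7 + j102 Ω
|Z| = √(30.7² + 102²) = 106 Ω

106 Ω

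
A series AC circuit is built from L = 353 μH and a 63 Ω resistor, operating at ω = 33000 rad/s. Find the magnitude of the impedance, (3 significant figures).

64.1 Ω

X_L = ωL = 11.6 Ω
Z = 63.0 + j11.6 Ω
|Z| = √(63.0² + 11.6²) = 64.1 Ω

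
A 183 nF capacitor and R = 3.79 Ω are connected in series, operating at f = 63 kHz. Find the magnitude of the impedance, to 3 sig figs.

14.3 Ω

ω = 2πf = 395800 rad/s
X_C = 1/(ωC) = 13.8 Ω
Z = 3.79 − j13.8 Ω
|Z| = √(3.79² + 13.8²) = 14.3 Ω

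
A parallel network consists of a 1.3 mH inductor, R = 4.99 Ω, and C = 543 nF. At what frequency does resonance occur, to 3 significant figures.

ω₀ = 1/√(LC) = 1/√(0.0013 × 5.43e-07) = 37640 rad/s
f₀ = ω₀/(2π) = 5.99 kHz

5.99 kHz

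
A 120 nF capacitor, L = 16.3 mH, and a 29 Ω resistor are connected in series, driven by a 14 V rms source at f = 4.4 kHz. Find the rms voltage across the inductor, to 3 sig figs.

ω = 2πf = 27650 rad/s
X_L = ωL = 451 Ω
X_C = 1/(ωC) = 301 Ω
Net reactance X = X_L − X_C = 149 Ω
Z = 29.0 + j149 Ω
|Z| = √(29.0² + 149²) = 152 Ω
I = V/|Z| = 92.1 mA
V_L = I·|Z_L| = 0.0921 × 451 = 41.5 V

41.5 V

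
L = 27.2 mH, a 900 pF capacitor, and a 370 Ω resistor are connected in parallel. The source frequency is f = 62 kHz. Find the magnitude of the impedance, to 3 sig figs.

ω = 2πf = 389600 rad/s
X_L = ωL = 10600 Ω
X_C = 1/(ωC) = 2850 Ω
Parallel: admittances add. Y = 1/R + 1/(jωL) + jωC
Y = (0.00270 + j0.000256) S
|Y| = 0.00271 S → |Z| = 1/|Y| = 368 Ω, ∠Z = −∠Y = -5.42°

368 Ω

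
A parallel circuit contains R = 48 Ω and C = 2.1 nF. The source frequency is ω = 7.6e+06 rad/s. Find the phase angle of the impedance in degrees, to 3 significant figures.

X_C = 1/(ωC) = 62.7 Ω
Parallel: admittances add. Y = 1/R + jωC
Y = (0.0208 + j0.0160) S
|Y| = 0.0262 S → |Z| = 1/|Y| = 38.1 Ω, ∠Z = −∠Y = -37.5°

-37.5°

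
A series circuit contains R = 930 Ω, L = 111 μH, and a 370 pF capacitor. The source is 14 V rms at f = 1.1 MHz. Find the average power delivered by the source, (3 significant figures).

181 mW

ω = 2πf = 6.912e+06 rad/s
X_L = ωL = 767 Ω
X_C = 1/(ωC) = 391 Ω
Net reactance X = X_L − X_C = 376 Ω
Z = 930 + j376 Ω
|Z| = √(930² + 376²) = 1000 Ω
∠Z = arctan(376/930) = 22.0°
I = V/|Z| = 14.0 mA
P = VI cos φ = 14 × 0.0140 × cos(22.0°) = 181 mW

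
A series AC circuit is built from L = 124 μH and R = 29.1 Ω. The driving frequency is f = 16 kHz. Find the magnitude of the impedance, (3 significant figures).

31.7 Ω

ω = 2πf = 100500 rad/s
X_L = ωL = 12.5 Ω
Z = 29.1 + j12.5 Ω
|Z| = √(29.1² + 12.5²) = 31.7 Ω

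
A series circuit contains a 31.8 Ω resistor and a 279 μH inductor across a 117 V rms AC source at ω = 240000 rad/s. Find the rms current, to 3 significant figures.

X_L = ωL = 67.0 Ω
Z = 31.8 + j67.0 Ω
|Z| = √(31.8² + 67.0²) = 74.1 Ω
I = V/|Z| = 117/74.1 = 1.58 A

1.58 A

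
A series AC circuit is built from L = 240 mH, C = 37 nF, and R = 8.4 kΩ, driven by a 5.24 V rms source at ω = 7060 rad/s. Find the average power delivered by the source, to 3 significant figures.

X_L = ωL = 1690 Ω
X_C = 1/(ωC) = 3830 Ω
Net reactance X = X_L − X_C = -2130 Ω
Z = 8400 − j2130 Ω
|Z| = √(8400² + 2130²) = 8670 Ω
∠Z = arctan(-2130/8400) = -14.3°
I = V/|Z| = 605 μA
P = VI cos φ = 5.24 × 0.000605 × cos(-14.3°) = 3.07 mW

3.07 mW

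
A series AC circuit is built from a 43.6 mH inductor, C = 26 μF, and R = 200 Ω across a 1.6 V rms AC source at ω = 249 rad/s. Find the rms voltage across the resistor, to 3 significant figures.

X_L = ωL = 10.9 Ω
X_C = 1/(ωC) = 154 Ω
Net reactance X = X_L − X_C = -144 Ω
Z = 200 − j144 Ω
|Z| = √(200² + 144²) = 246 Ω
I = V/|Z| = 6.50 mA
V_R = I·|Z_R| = 0.00650 × 200 = 1.30 V

1.30 V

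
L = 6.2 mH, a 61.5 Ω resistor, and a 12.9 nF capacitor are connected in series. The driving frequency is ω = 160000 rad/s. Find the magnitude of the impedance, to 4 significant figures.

511.2 Ω

X_L = ωL = 992.0 Ω
X_C = 1/(ωC) = 484.5 Ω
Net reactance X = X_L − X_C = 507.5 Ω
Z = 61.50 + j507.5 Ω
|Z| = √(61.50² + 507.5²) = 511.2 Ω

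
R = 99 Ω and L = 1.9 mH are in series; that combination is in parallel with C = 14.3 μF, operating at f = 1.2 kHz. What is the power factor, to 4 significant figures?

0.09260

ω = 2πf = 7540 rad/s
X_L = ωL = 14.33 Ω
X_C = 1/(ωC) = 9.275 Ω
Branch 1 (R+jX_L): Z₁ = 99.00 + j14.33 Ω, |Z₁| = 100.0 Ω
Branch 2 (−jX_C): Z₂ = −j9.275 Ω
Parallel: Z = Z₁Z₂/(Z₁+Z₂), |Z| = 9.359 Ω, ∠Z = -84.69°
cos φ = cos(-84.69°) = 0.09260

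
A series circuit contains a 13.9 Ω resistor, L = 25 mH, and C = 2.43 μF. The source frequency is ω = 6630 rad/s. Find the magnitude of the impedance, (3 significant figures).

X_L = ωL = 166 Ω
X_C = 1/(ωC) = 62.1 Ω
Net reactance X = X_L − X_C = 104 Ω
Z = 13.9 + j104 Ω
|Z| = √(13.9² + 104²) = 105 Ω

105 Ω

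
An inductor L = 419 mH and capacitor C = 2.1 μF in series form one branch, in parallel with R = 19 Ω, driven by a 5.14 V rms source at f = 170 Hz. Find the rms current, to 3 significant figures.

ω = 2πf = 1068 rad/s
X_L = ωL = 448 Ω
X_C = 1/(ωC) = 446 Ω
Branch 1: Z₁ = R = 19.0 Ω
Branch 2 (series LC): Z₂ = j(X_L − X_C) = j1.74 Ω
Parallel: Z = Z₁Z₂/(Z₁+Z₂), |Z| = 1.73 Ω, ∠Z = 84.8°
I = V/|Z| = 5.14/1.73 = 2.97 A

2.97 A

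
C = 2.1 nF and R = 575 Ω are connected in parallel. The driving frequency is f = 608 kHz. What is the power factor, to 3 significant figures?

ω = 2πf = 3.82e+06 rad/s
X_C = 1/(ωC) = 125 Ω
Parallel: admittances add. Y = 1/R + jωC
Y = (0.00174 + j0.00802) S
|Y| = 0.00821 S → |Z| = 1/|Y| = 122 Ω, ∠Z = −∠Y = -77.8°
cos φ = cos(-77.8°) = 0.212

0.212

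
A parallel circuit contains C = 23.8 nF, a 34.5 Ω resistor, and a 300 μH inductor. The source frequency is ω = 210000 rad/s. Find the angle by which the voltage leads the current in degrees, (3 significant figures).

X_L = ωL = 63.0 Ω
X_C = 1/(ωC) = 200 Ω
Parallel: admittances add. Y = 1/R + 1/(jωL) + jωC
Y = (0.0290 − j0.0109) S
|Y| = 0.0310 S → |Z| = 1/|Y| = 32.3 Ω, ∠Z = −∠Y = 20.6°

20.6°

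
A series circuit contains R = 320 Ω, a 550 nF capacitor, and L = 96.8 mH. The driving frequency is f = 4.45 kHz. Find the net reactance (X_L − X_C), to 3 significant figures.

ω = 2πf = 27960 rad/s
X_L = ωL = 2710 Ω
X_C = 1/(ωC) = 65.0 Ω
X = 2710 − 65.0 = 2640 Ω

2640 Ω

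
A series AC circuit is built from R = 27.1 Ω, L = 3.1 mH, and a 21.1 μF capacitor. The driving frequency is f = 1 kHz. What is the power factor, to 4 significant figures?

0.9152

ω = 2πf = 6283 rad/s
X_L = ωL = 19.48 Ω
X_C = 1/(ωC) = 7.543 Ω
Net reactance X = X_L − X_C = 11.93 Ω
Z = 27.10 + j11.93 Ω
|Z| = √(27.10² + 11.93²) = 29.61 Ω
∠Z = arctan(11.93/27.10) = 23.77°
cos φ = cos(23.77°) = 0.9152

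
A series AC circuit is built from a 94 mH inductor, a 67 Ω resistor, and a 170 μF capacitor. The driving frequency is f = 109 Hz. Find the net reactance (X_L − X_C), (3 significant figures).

55.8 Ω

ω = 2πf = 684.9 rad/s
X_L = ωL = 64.4 Ω
X_C = 1/(ωC) = 8.59 Ω
X = 64.4 − 8.59 = 55.8 Ω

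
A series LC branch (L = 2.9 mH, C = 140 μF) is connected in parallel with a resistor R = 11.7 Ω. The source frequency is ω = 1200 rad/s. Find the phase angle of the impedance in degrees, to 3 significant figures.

-78.1°

X_L = ωL = 3.48 Ω
X_C = 1/(ωC) = 5.95 Ω
Branch 1: Z₁ = R = 11.7 Ω
Branch 2 (series LC): Z₂ = j(X_L − X_C) = −j2.47 Ω
Parallel: Z = Z₁Z₂/(Z₁+Z₂), |Z| = 2.42 Ω, ∠Z = -78.1°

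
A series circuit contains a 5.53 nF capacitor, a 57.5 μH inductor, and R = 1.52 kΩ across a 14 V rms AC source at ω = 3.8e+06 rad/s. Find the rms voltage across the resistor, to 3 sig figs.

X_L = ωL = 218 Ω
X_C = 1/(ωC) = 47.6 Ω
Net reactance X = X_L − X_C = 171 Ω
Z = 1520 + j171 Ω
|Z| = √(1520² + 171²) = 1530 Ω
I = V/|Z| = 9.15 mA
V_R = I·|Z_R| = 0.00915 × 1520 = 13.9 V

13.9 V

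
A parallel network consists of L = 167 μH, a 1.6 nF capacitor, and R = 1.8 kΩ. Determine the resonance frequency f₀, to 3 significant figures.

ω₀ = 1/√(LC) = 1/√(0.000167 × 1.6e-09) = 1.935e+06 rad/s
f₀ = ω₀/(2π) = 308 kHz

308 kHz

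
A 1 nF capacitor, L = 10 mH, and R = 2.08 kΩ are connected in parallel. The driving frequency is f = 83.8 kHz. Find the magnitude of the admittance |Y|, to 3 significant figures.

ω = 2πf = 526500 rad/s
X_L = ωL = 5270 Ω
X_C = 1/(ωC) = 1900 Ω
Parallel: admittances add. Y = 1/R + 1/(jωL) + jωC
Y = (0.000481 + j0.000337) S
|Y| = 0.000587 S → |Z| = 1/|Y| = 1700 Ω, ∠Z = −∠Y = -35.0°

587 μS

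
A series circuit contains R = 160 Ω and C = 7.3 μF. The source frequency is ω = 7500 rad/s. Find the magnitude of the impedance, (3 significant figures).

161 Ω

X_C = 1/(ωC) = 18.3 Ω
Z = 160 − j18.3 Ω
|Z| = √(160² + 18.3²) = 161 Ω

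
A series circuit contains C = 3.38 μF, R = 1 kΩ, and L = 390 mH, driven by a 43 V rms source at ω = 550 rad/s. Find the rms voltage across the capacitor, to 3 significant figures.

22.0 V

X_L = ωL = 214 Ω
X_C = 1/(ωC) = 538 Ω
Net reactance X = X_L − X_C = -323 Ω
Z = 1000 − j323 Ω
|Z| = √(1000² + 323²) = 1050 Ω
I = V/|Z| = 40.9 mA
V_C = I·|Z_C| = 0.0409 × 538 = 22.0 V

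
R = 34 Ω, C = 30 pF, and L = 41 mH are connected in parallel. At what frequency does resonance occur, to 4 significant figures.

143.5 kHz

ω₀ = 1/√(LC) = 1/√(0.041 × 3e-11) = 901700 rad/s
f₀ = ω₀/(2π) = 143.5 kHz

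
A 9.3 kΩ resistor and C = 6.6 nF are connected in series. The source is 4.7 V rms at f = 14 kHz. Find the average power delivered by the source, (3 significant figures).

ω = 2πf = 87960 rad/s
X_C = 1/(ωC) = 1720 Ω
Z = 9300 − j1720 Ω
|Z| = √(9300² + 1720²) = 9460 Ω
∠Z = arctan(-1720/9300) = -10.5°
I = V/|Z| = 497 μA
P = VI cos φ = 4.7 × 0.000497 × cos(-10.5°) = 2.30 mW

2.30 mW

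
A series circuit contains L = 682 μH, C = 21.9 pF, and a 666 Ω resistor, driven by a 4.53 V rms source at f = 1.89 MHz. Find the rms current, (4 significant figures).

ω = 2πf = 1.188e+07 rad/s
X_L = ωL = 8099 Ω
X_C = 1/(ωC) = 3845 Ω
Net reactance X = X_L − X_C = 4254 Ω
Z = 666.0 + j4254 Ω
|Z| = √(666.0² + 4254²) = 4306 Ω
I = V/|Z| = 4.53/4306 = 1.052 mA

1.052 mA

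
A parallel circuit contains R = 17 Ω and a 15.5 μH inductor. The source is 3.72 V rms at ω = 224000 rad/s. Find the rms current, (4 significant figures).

X_L = ωL = 3.472 Ω
Parallel: admittances add. Y = 1/R + 1/(jωL)
Y = (0.05882 − j0.2880) S
|Y| = 0.2940 S → |Z| = 1/|Y| = 3.402 Ω, ∠Z = −∠Y = 78.46°
I = V/|Z| = 3.72/3.402 = 1.094 A

1.094 A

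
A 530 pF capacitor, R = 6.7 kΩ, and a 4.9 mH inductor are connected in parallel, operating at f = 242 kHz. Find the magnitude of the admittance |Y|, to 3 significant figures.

688 μS

ω = 2πf = 1.521e+06 rad/s
X_L = ωL = 7450 Ω
X_C = 1/(ωC) = 1240 Ω
Parallel: admittances add. Y = 1/R + 1/(jωL) + jωC
Y = (0.000149 + j0.000672) S
|Y| = 0.000688 S → |Z| = 1/|Y| = 1450 Ω, ∠Z = −∠Y = -77.5°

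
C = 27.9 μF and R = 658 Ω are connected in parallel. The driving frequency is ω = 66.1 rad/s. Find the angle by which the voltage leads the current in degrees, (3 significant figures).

X_C = 1/(ωC) = 542 Ω
Parallel: admittances add. Y = 1/R + jωC
Y = (0.00152 + j0.00184) S
|Y| = 0.00239 S → |Z| = 1/|Y| = 418 Ω, ∠Z = −∠Y = -50.5°

-50.5°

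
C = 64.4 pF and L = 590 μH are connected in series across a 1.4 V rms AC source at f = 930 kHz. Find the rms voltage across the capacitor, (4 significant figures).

ω = 2πf = 5.843e+06 rad/s
X_L = ωL = 3448 Ω
X_C = 1/(ωC) = 2657 Ω
Net reactance X = X_L − X_C = 790.2 Ω
Z = j790.2 Ω
|Z| = √(0² + 790.2²) = 790.2 Ω
I = V/|Z| = 1.772 mA
V_C = I·|Z_C| = 0.001772 × 2657 = 4.708 V

4.708 V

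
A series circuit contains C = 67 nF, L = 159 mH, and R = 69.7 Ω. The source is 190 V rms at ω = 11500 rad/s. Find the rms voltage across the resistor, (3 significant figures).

X_L = ωL = 1830 Ω
X_C = 1/(ωC) = 1300 Ω
Net reactance X = X_L − X_C = 531 Ω
Z = 69.7 + j531 Ω
|Z| = √(69.7² + 531²) = 535 Ω
I = V/|Z| = 355 mA
V_R = I·|Z_R| = 0.355 × 69.7 = 24.7 V

24.7 V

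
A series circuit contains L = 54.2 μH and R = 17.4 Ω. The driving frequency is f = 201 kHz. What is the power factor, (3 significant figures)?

0.246

ω = 2πf = 1.263e+06 rad/s
X_L = ωL = 68.5 Ω
Z = 17.4 + j68.5 Ω
|Z| = √(17.4² + 68.5²) = 70.6 Ω
∠Z = arctan(68.5/17.4) = 75.7°
cos φ = cos(75.7°) = 0.246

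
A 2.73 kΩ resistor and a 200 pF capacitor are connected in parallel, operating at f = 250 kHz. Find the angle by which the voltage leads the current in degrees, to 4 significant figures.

ω = 2πf = 1.571e+06 rad/s
X_C = 1/(ωC) = 3183 Ω
Parallel: admittances add. Y = 1/R + jωC
Y = (0.0003663 + j0.0003142) S
|Y| = 0.0004826 S → |Z| = 1/|Y| = 2072 Ω, ∠Z = −∠Y = -40.62°

-40.62°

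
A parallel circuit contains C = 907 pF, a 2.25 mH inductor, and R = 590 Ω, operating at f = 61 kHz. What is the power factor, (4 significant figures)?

ω = 2πf = 383300 rad/s
X_L = ωL = 862.4 Ω
X_C = 1/(ωC) = 2877 Ω
Parallel: admittances add. Y = 1/R + 1/(jωL) + jωC
Y = (0.001695 − j0.0008120) S
|Y| = 0.001879 S → |Z| = 1/|Y| = 532.1 Ω, ∠Z = −∠Y = 25.60°
cos φ = cos(25.60°) = 0.9019

0.9019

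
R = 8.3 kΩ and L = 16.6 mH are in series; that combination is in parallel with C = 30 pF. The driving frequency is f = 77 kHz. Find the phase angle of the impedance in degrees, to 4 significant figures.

36.29°

ω = 2πf = 483800 rad/s
X_L = ωL = 8031 Ω
X_C = 1/(ωC) = 68900 Ω
Branch 1 (R+jX_L): Z₁ = 8300 + j8031 Ω, |Z₁| = 11550 Ω
Branch 2 (−jX_C): Z₂ = −j68900 Ω
Parallel: Z = Z₁Z₂/(Z₁+Z₂), |Z| = 12950 Ω, ∠Z = 36.29°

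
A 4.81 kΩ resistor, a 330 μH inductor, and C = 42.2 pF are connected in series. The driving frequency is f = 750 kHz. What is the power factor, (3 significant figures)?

0.811

ω = 2πf = 4.712e+06 rad/s
X_L = ωL = 1560 Ω
X_C = 1/(ωC) = 5030 Ω
Net reactance X = X_L − X_C = -3470 Ω
Z = 4810 − j3470 Ω
|Z| = √(4810² + 3470²) = 5930 Ω
∠Z = arctan(-3470/4810) = -35.8°
cos φ = cos(-35.8°) = 0.811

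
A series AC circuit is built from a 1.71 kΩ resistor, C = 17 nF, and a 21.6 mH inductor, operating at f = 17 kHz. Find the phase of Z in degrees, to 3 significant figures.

45.8°

ω = 2πf = 106800 rad/s
X_L = ωL = 2310 Ω
X_C = 1/(ωC) = 551 Ω
Net reactance X = X_L − X_C = 1760 Ω
Z = 1710 + j1760 Ω
|Z| = √(1710² + 1760²) = 2450 Ω
∠Z = arctan(1760/1710) = 45.8°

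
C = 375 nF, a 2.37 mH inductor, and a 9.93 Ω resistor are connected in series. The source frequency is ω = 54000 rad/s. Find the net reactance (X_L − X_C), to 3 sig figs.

78.6 Ω

X_L = ωL = 128 Ω
X_C = 1/(ωC) = 49.4 Ω
X = 128 − 49.4 = 78.6 Ω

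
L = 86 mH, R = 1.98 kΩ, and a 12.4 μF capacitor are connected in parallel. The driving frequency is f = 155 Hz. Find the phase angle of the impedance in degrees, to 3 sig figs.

ω = 2πf = 973.9 rad/s
X_L = ωL = 83.8 Ω
X_C = 1/(ωC) = 82.8 Ω
Parallel: admittances add. Y = 1/R + 1/(jωL) + jωC
Y = (0.000505 + j0.000137) S
|Y| = 0.000523 S → |Z| = 1/|Y| = 1910 Ω, ∠Z = −∠Y = -15.1°

-15.1°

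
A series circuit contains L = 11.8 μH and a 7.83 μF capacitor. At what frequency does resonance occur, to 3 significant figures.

16.6 kHz

ω₀ = 1/√(LC) = 1/√(1.18e-05 × 7.83e-06) = 104000 rad/s
f₀ = ω₀/(2π) = 16.6 kHz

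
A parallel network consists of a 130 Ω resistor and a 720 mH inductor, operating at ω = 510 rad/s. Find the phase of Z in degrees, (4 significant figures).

X_L = ωL = 367.2 Ω
Parallel: admittances add. Y = 1/R + 1/(jωL)
Y = (0.007692 − j0.002723) S
|Y| = 0.008160 S → |Z| = 1/|Y| = 122.5 Ω, ∠Z = −∠Y = 19.50°

19.50°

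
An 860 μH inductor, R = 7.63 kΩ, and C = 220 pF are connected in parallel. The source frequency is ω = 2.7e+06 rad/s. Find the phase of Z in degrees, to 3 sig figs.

X_L = ωL = 2320 Ω
X_C = 1/(ωC) = 1680 Ω
Parallel: admittances add. Y = 1/R + 1/(jωL) + jωC
Y = (0.000131 + j0.000163) S
|Y| = 0.000209 S → |Z| = 1/|Y| = 4780 Ω, ∠Z = −∠Y = -51.3°

-51.3°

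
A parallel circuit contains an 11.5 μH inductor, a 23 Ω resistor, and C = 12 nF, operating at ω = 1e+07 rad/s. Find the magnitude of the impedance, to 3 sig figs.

8.37 Ω

X_L = ωL = 115 Ω
X_C = 1/(ωC) = 8.33 Ω
Parallel: admittances add. Y = 1/R + 1/(jωL) + jωC
Y = (0.0435 + j0.111) S
|Y| = 0.119 S → |Z| = 1/|Y| = 8.37 Ω, ∠Z = −∠Y = -68.7°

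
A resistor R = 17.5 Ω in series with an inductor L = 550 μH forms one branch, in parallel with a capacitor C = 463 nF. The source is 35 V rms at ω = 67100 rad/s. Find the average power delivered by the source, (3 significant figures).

12.9 W

X_L = ωL = 36.9 Ω
X_C = 1/(ωC) = 32.2 Ω
Branch 1 (R+jX_L): Z₁ = 17.5 + j36.9 Ω, |Z₁| = 40.8 Ω
Branch 2 (−jX_C): Z₂ = −j32.2 Ω
Parallel: Z = Z₁Z₂/(Z₁+Z₂), |Z| = 72.5 Ω, ∠Z = -40.5°
I = V/|Z| = 483 mA
P = VI cos φ = 35 × 0.483 × cos(-40.5°) = 12.9 W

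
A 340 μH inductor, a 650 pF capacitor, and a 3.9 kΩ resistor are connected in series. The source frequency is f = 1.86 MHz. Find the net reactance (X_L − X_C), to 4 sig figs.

3842 Ω

ω = 2πf = 1.169e+07 rad/s
X_L = ωL = 3973 Ω
X_C = 1/(ωC) = 131.6 Ω
X = 3973 − 131.6 = 3842 Ω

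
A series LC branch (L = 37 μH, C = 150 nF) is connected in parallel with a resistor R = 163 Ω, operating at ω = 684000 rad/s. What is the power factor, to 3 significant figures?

X_L = ωL = 25.3 Ω
X_C = 1/(ωC) = 9.75 Ω
Branch 1: Z₁ = R = 163 Ω
Branch 2 (series LC): Z₂ = j(X_L − X_C) = j15.6 Ω
Parallel: Z = Z₁Z₂/(Z₁+Z₂), |Z| = 15.5 Ω, ∠Z = 84.5°
cos φ = cos(84.5°) = 0.0950

0.0950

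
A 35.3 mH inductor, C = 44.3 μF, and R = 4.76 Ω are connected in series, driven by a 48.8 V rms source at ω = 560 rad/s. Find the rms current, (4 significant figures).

2.314 A

X_L = ωL = 19.77 Ω
X_C = 1/(ωC) = 40.31 Ω
Net reactance X = X_L − X_C = -20.54 Ω
Z = 4.760 − j20.54 Ω
|Z| = √(4.760² + 20.54²) = 21.09 Ω
I = V/|Z| = 48.8/21.09 = 2.314 A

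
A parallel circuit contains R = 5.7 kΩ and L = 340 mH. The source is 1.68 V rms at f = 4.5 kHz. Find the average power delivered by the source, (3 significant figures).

495 μW

ω = 2πf = 28270 rad/s
X_L = ωL = 9610 Ω
Parallel: admittances add. Y = 1/R + 1/(jωL)
Y = (0.000175 − j0.000104) S
|Y| = 0.000204 S → |Z| = 1/|Y| = 4900 Ω, ∠Z = −∠Y = 30.7°
I = V/|Z| = 343 μA
P = VI cos φ = 1.68 × 0.000343 × cos(30.7°) = 495 μW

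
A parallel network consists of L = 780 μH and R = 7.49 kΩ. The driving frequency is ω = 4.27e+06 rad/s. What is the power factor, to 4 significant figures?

0.4063

X_L = ωL = 3331 Ω
Parallel: admittances add. Y = 1/R + 1/(jωL)
Y = (0.0001335 − j0.0003002) S
|Y| = 0.0003286 S → |Z| = 1/|Y| = 3043 Ω, ∠Z = −∠Y = 66.03°
cos φ = cos(66.03°) = 0.4063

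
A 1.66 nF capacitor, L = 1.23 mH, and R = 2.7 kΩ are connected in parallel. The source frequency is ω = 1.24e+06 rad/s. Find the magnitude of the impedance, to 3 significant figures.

689 Ω

X_L = ωL = 1530 Ω
X_C = 1/(ωC) = 486 Ω
Parallel: admittances add. Y = 1/R + 1/(jωL) + jωC
Y = (0.000370 + j0.00140) S
|Y| = 0.00145 S → |Z| = 1/|Y| = 689 Ω, ∠Z = −∠Y = -75.2°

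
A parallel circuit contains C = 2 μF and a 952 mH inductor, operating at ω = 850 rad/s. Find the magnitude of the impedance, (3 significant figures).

2150 Ω

X_L = ωL = 809 Ω
X_C = 1/(ωC) = 588 Ω
Parallel: admittances add. Y = 1/(jωL) + jωC
Y = (0 + j0.000464) S
|Y| = 0.000464 S → |Z| = 1/|Y| = 2150 Ω, ∠Z = −∠Y = -90.0°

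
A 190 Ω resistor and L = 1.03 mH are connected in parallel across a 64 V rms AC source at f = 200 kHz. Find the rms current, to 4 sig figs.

ω = 2πf = 1.257e+06 rad/s
X_L = ωL = 1294 Ω
Parallel: admittances add. Y = 1/R + 1/(jωL)
Y = (0.005263 − j0.0007726) S
|Y| = 0.005320 S → |Z| = 1/|Y| = 188.0 Ω, ∠Z = −∠Y = 8.351°
I = V/|Z| = 64/188.0 = 340.5 mA

340.5 mA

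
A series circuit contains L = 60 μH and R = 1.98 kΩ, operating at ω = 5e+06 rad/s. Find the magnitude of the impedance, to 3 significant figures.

2000 Ω

X_L = ωL = 300 Ω
Z = 1980 + j300 Ω
|Z| = √(1980² + 300²) = 2000 Ω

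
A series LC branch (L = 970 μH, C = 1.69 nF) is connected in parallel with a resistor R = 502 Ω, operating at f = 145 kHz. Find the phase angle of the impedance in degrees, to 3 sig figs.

ω = 2πf = 911100 rad/s
X_L = ωL = 884 Ω
X_C = 1/(ωC) = 649 Ω
Branch 1: Z₁ = R = 502 Ω
Branch 2 (series LC): Z₂ = j(X_L − X_C) = j234 Ω
Parallel: Z = Z₁Z₂/(Z₁+Z₂), |Z| = 212 Ω, ∠Z = 65.0°

65.0°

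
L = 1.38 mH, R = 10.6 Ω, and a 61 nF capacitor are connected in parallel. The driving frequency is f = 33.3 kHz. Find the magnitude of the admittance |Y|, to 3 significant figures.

ω = 2πf = 209200 rad/s
X_L = ωL = 289 Ω
X_C = 1/(ωC) = 78.4 Ω
Parallel: admittances add. Y = 1/R + 1/(jωL) + jωC
Y = (0.0943 + j0.00930) S
|Y| = 0.0948 S → |Z| = 1/|Y| = 10.5 Ω, ∠Z = −∠Y = -5.63°

94.8 mS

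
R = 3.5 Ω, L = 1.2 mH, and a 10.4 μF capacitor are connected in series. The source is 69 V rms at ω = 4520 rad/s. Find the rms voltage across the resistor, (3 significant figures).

14.9 V

X_L = ωL = 5.42 Ω
X_C = 1/(ωC) = 21.3 Ω
Net reactance X = X_L − X_C = -15.8 Ω
Z = 3.50 − j15.8 Ω
|Z| = √(3.50² + 15.8²) = 16.2 Ω
I = V/|Z| = 4.25 A
V_R = I·|Z_R| = 4.25 × 3.50 = 14.9 V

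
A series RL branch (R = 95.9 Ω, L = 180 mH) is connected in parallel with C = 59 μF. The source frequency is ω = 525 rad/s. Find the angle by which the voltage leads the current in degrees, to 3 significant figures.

X_L = ωL = 94.5 Ω
X_C = 1/(ωC) = 32.3 Ω
Branch 1 (R+jX_L): Z₁ = 95.9 + j94.5 Ω, |Z₁| = 135 Ω
Branch 2 (−jX_C): Z₂ = −j32.3 Ω
Parallel: Z = Z₁Z₂/(Z₁+Z₂), |Z| = 38.0 Ω, ∠Z = -78.4°

-78.4°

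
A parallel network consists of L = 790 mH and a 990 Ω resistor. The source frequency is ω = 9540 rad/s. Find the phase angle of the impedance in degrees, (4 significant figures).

7.483°

X_L = ωL = 7537 Ω
Parallel: admittances add. Y = 1/R + 1/(jωL)
Y = (0.001010 − j0.0001327) S
|Y| = 0.001019 S → |Z| = 1/|Y| = 981.6 Ω, ∠Z = −∠Y = 7.483°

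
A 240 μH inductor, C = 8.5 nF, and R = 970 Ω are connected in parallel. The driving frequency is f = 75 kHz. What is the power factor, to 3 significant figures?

0.208

ω = 2πf = 471200 rad/s
X_L = ωL = 113 Ω
X_C = 1/(ωC) = 250 Ω
Parallel: admittances add. Y = 1/R + 1/(jωL) + jωC
Y = (0.00103 − j0.00484) S
|Y| = 0.00495 S → |Z| = 1/|Y| = 202 Ω, ∠Z = −∠Y = 78.0°
cos φ = cos(78.0°) = 0.208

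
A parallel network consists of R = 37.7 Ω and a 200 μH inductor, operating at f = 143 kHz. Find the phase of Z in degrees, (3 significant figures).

11.8°

ω = 2πf = 898500 rad/s
X_L = ωL = 180 Ω
Parallel: admittances add. Y = 1/R + 1/(jωL)
Y = (0.0265 − j0.00556) S
|Y| = 0.0271 S → |Z| = 1/|Y| = 36.9 Ω, ∠Z = −∠Y = 11.8°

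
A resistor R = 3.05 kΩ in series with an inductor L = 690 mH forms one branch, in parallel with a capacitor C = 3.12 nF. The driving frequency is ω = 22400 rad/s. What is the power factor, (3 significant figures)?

0.850

X_L = ωL = 15500 Ω
X_C = 1/(ωC) = 14300 Ω
Branch 1 (R+jX_L): Z₁ = 3050 + j15500 Ω, |Z₁| = 15800 Ω
Branch 2 (−jX_C): Z₂ = −j14300 Ω
Parallel: Z = Z₁Z₂/(Z₁+Z₂), |Z| = 69200 Ω, ∠Z = -31.8°
cos φ = cos(-31.8°) = 0.850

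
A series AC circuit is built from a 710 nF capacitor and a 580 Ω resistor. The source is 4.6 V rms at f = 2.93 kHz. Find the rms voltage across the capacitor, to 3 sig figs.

ω = 2πf = 18410 rad/s
X_C = 1/(ωC) = 76.5 Ω
Z = 580 − j76.5 Ω
|Z| = √(580² + 76.5²) = 585 Ω
I = V/|Z| = 7.86 mA
V_C = I·|Z_C| = 0.00786 × 76.5 = 0.602 V

0.602 V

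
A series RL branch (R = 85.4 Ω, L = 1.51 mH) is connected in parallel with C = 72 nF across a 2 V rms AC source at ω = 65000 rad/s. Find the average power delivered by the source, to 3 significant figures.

20.2 mW

X_L = ωL = 98.2 Ω
X_C = 1/(ωC) = 214 Ω
Branch 1 (R+jX_L): Z₁ = 85.4 + j98.2 Ω, |Z₁| = 130 Ω
Branch 2 (−jX_C): Z₂ = −j214 Ω
Parallel: Z = Z₁Z₂/(Z₁+Z₂), |Z| = 194 Ω, ∠Z = 12.5°
I = V/|Z| = 10.3 mA
P = VI cos φ = 2 × 0.0103 × cos(12.5°) = 20.2 mW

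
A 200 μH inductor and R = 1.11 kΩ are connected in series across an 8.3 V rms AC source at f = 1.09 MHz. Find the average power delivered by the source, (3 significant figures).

24.6 mW

ω = 2πf = 6.849e+06 rad/s
X_L = ωL = 1370 Ω
Z = 1110 + j1370 Ω
|Z| = √(1110² + 1370²) = 1760 Ω
∠Z = arctan(1370/1110) = 51.0°
I = V/|Z| = 4.71 mA
P = VI cos φ = 8.3 × 0.00471 × cos(51.0°) = 24.6 mW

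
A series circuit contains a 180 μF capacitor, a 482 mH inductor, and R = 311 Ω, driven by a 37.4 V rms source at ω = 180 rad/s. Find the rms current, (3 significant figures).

X_L = ωL = 86.8 Ω
X_C = 1/(ωC) = 30.9 Ω
Net reactance X = X_L − X_C = 55.9 Ω
Z = 311 + j55.9 Ω
|Z| = √(311² + 55.9²) = 316 Ω
I = V/|Z| = 37.4/316 = 118 mA

118 mA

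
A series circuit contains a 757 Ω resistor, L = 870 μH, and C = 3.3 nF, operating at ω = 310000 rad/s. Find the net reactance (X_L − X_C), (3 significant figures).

-708 Ω

X_L = ωL = 270 Ω
X_C = 1/(ωC) = 978 Ω
X = 270 − 978 = -708 Ω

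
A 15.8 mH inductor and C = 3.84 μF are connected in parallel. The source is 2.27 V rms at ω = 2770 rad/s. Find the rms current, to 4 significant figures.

X_L = ωL = 43.77 Ω
X_C = 1/(ωC) = 94.01 Ω
Parallel: admittances add. Y = 1/(jωL) + jωC
Y = (0 − j0.01221) S
|Y| = 0.01221 S → |Z| = 1/|Y| = 81.89 Ω, ∠Z = −∠Y = 90.00°
I = V/|Z| = 2.27/81.89 = 27.72 mA

27.72 mA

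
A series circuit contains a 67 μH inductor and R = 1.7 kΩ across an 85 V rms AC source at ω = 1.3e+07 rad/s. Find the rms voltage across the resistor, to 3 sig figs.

75.6 V

X_L = ωL = 871 Ω
Z = 1700 + j871 Ω
|Z| = √(1700² + 871²) = 1910 Ω
I = V/|Z| = 44.5 mA
V_R = I·|Z_R| = 0.0445 × 1700 = 75.6 V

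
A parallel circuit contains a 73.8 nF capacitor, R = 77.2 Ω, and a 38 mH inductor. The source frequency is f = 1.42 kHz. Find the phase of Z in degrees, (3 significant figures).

10.0°

ω = 2πf = 8922 rad/s
X_L = ωL = 339 Ω
X_C = 1/(ωC) = 1520 Ω
Parallel: admittances add. Y = 1/R + 1/(jωL) + jωC
Y = (0.0130 − j0.00229) S
|Y| = 0.0132 S → |Z| = 1/|Y| = 76.0 Ω, ∠Z = −∠Y = 10.0°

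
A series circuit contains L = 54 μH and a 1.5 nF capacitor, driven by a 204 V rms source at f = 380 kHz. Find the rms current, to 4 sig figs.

ω = 2πf = 2.388e+06 rad/s
X_L = ωL = 128.9 Ω
X_C = 1/(ωC) = 279.2 Ω
Net reactance X = X_L − X_C = -150.3 Ω
Z = − j150.3 Ω
|Z| = √(0² + 150.3²) = 150.3 Ω
I = V/|Z| = 204/150.3 = 1.357 A

1.357 A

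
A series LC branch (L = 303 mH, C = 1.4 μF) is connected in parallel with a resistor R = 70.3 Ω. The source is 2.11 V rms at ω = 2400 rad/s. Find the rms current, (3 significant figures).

X_L = ωL = 727 Ω
X_C = 1/(ωC) = 298 Ω
Branch 1: Z₁ = R = 70.3 Ω
Branch 2 (series LC): Z₂ = j(X_L − X_C) = j430 Ω
Parallel: Z = Z₁Z₂/(Z₁+Z₂), |Z| = 69.4 Ω, ∠Z = 9.29°
I = V/|Z| = 2.11/69.4 = 30.4 mA

30.4 mA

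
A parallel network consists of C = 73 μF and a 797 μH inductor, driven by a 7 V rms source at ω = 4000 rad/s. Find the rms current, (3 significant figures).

152 mA

X_L = ωL = 3.19 Ω
X_C = 1/(ωC) = 3.42 Ω
Parallel: admittances add. Y = 1/(jωL) + jωC
Y = (0 − j0.0217) S
|Y| = 0.0217 S → |Z| = 1/|Y| = 46.1 Ω, ∠Z = −∠Y = 90.0°
I = V/|Z| = 7/46.1 = 152 mA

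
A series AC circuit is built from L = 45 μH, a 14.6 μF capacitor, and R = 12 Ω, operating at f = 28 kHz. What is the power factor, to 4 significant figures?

0.8471

ω = 2πf = 175900 rad/s
X_L = ωL = 7.917 Ω
X_C = 1/(ωC) = 0.3893 Ω
Net reactance X = X_L − X_C = 7.527 Ω
Z = 12.00 + j7.527 Ω
|Z| = √(12.00² + 7.527²) = 14.17 Ω
∠Z = arctan(7.527/12.00) = 32.10°
cos φ = cos(32.10°) = 0.8471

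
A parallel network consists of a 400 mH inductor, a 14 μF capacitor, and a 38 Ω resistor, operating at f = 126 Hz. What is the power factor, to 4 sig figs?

ω = 2πf = 791.7 rad/s
X_L = ωL = 316.7 Ω
X_C = 1/(ωC) = 90.22 Ω
Parallel: admittances add. Y = 1/R + 1/(jωL) + jωC
Y = (0.02632 + j0.007926) S
|Y| = 0.02748 S → |Z| = 1/|Y| = 36.39 Ω, ∠Z = −∠Y = -16.76°
cos φ = cos(-16.76°) = 0.9575

0.9575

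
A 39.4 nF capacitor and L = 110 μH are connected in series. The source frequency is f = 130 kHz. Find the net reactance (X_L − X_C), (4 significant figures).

58.78 Ω

ω = 2πf = 816800 rad/s
X_L = ωL = 89.85 Ω
X_C = 1/(ωC) = 31.07 Ω
X = 89.85 − 31.07 = 58.78 Ω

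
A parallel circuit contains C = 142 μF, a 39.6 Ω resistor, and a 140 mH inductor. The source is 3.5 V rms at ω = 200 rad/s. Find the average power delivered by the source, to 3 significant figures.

X_L = ωL = 28.0 Ω
X_C = 1/(ωC) = 35.2 Ω
Parallel: admittances add. Y = 1/R + 1/(jωL) + jωC
Y = (0.0253 − j0.00731) S
|Y| = 0.0263 S → |Z| = 1/|Y| = 38.0 Ω, ∠Z = −∠Y = 16.2°
I = V/|Z| = 92.0 mA
P = VI cos φ = 3.5 × 0.0920 × cos(16.2°) = 309 mW

309 mW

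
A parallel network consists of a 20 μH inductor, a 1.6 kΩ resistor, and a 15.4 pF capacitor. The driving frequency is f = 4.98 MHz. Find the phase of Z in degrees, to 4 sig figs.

60.75°

ω = 2πf = 3.129e+07 rad/s
X_L = ωL = 625.8 Ω
X_C = 1/(ωC) = 2075 Ω
Parallel: admittances add. Y = 1/R + 1/(jωL) + jωC
Y = (0.0006250 − j0.001116) S
|Y| = 0.001279 S → |Z| = 1/|Y| = 781.8 Ω, ∠Z = −∠Y = 60.75°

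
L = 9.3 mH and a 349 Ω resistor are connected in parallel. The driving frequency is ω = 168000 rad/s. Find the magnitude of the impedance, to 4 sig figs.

340.6 Ω

X_L = ωL = 1562 Ω
Parallel: admittances add. Y = 1/R + 1/(jωL)
Y = (0.002865 − j0.0006400) S
|Y| = 0.002936 S → |Z| = 1/|Y| = 340.6 Ω, ∠Z = −∠Y = 12.59°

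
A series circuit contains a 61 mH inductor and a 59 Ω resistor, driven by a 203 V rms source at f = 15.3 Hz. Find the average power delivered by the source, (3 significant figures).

692 W

ω = 2πf = 96.13 rad/s
X_L = ωL = 5.86 Ω
Z = 59.0 + j5.86 Ω
|Z| = √(59.0² + 5.86²) = 59.3 Ω
∠Z = arctan(5.86/59.0) = 5.68°
I = V/|Z| = 3.42 A
P = VI cos φ = 203 × 3.42 × cos(5.68°) = 692 W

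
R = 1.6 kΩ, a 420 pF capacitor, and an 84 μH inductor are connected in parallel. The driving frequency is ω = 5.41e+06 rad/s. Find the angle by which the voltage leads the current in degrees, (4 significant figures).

X_L = ωL = 454.4 Ω
X_C = 1/(ωC) = 440.1 Ω
Parallel: admittances add. Y = 1/R + 1/(jωL) + jωC
Y = (0.0006250 + j7.169e-05) S
|Y| = 0.0006291 S → |Z| = 1/|Y| = 1590 Ω, ∠Z = −∠Y = -6.543°

-6.543°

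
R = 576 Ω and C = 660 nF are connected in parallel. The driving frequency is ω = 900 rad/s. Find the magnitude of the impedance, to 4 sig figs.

X_C = 1/(ωC) = 1684 Ω
Parallel: admittances add. Y = 1/R + jωC
Y = (0.001736 + j0.0005940) S
|Y| = 0.001835 S → |Z| = 1/|Y| = 545.0 Ω, ∠Z = −∠Y = -18.89°

545.0 Ω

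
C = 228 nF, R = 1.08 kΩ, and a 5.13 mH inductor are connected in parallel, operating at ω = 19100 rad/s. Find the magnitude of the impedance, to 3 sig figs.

169 Ω

X_L = ωL = 98.0 Ω
X_C = 1/(ωC) = 230 Ω
Parallel: admittances add. Y = 1/R + 1/(jωL) + jωC
Y = (0.000926 − j0.00585) S
|Y| = 0.00592 S → |Z| = 1/|Y| = 169 Ω, ∠Z = −∠Y = 81.0°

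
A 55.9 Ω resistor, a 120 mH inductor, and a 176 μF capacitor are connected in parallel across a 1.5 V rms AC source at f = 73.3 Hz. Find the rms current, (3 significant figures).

ω = 2πf = 460.6 rad/s
X_L = ωL = 55.3 Ω
X_C = 1/(ωC) = 12.3 Ω
Parallel: admittances add. Y = 1/R + 1/(jωL) + jωC
Y = (0.0179 + j0.0630) S
|Y| = 0.0655 S → |Z| = 1/|Y| = 15.3 Ω, ∠Z = −∠Y = -74.1°
I = V/|Z| = 1.5/15.3 = 98.2 mA

98.2 mA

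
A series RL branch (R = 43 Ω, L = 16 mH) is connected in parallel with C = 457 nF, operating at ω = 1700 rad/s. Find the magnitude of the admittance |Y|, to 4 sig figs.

X_L = ωL = 27.20 Ω
X_C = 1/(ωC) = 1287 Ω
Branch 1 (R+jX_L): Z₁ = 43.00 + j27.20 Ω, |Z₁| = 50.88 Ω
Branch 2 (−jX_C): Z₂ = −j1287 Ω
Parallel: Z = Z₁Z₂/(Z₁+Z₂), |Z| = 51.95 Ω, ∠Z = 30.36°
|Y| = 1/|Z| = 19.25 mS

19.25 mS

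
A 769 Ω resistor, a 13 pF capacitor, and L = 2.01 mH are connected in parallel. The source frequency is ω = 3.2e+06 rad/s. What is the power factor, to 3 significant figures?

0.996

X_L = ωL = 6430 Ω
X_C = 1/(ωC) = 24000 Ω
Parallel: admittances add. Y = 1/R + 1/(jωL) + jωC
Y = (0.00130 − j0.000114) S
|Y| = 0.00131 S → |Z| = 1/|Y| = 766 Ω, ∠Z = −∠Y = 5.00°
cos φ = cos(5.00°) = 0.996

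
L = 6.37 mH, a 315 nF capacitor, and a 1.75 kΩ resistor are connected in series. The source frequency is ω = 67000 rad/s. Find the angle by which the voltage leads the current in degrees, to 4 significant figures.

12.23°

X_L = ωL = 426.8 Ω
X_C = 1/(ωC) = 47.38 Ω
Net reactance X = X_L − X_C = 379.4 Ω
Z = 1750 + j379.4 Ω
|Z| = √(1750² + 379.4²) = 1791 Ω
∠Z = arctan(379.4/1750) = 12.23°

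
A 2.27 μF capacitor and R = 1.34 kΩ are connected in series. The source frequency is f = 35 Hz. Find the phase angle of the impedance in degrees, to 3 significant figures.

-56.2°

ω = 2πf = 219.9 rad/s
X_C = 1/(ωC) = 2000 Ω
Z = 1340 − j2000 Ω
|Z| = √(1340² + 2000²) = 2410 Ω
∠Z = arctan(-2000/1340) = -56.2°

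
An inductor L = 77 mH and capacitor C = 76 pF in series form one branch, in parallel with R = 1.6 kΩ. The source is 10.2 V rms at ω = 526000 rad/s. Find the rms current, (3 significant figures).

6.41 mA

X_L = ωL = 40500 Ω
X_C = 1/(ωC) = 25000 Ω
Branch 1: Z₁ = R = 1600 Ω
Branch 2 (series LC): Z₂ = j(X_L − X_C) = j15500 Ω
Parallel: Z = Z₁Z₂/(Z₁+Z₂), |Z| = 1590 Ω, ∠Z = 5.90°
I = V/|Z| = 10.2/1590 = 6.41 mA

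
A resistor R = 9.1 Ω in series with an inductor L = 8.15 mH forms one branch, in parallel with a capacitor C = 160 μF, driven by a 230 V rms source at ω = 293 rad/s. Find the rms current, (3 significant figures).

X_L = ωL = 2.39 Ω
X_C = 1/(ωC) = 21.3 Ω
Branch 1 (R+jX_L): Z₁ = 9.10 + j2.39 Ω, |Z₁| = 9.41 Ω
Branch 2 (−jX_C): Z₂ = −j21.3 Ω
Parallel: Z = Z₁Z₂/(Z₁+Z₂), |Z| = 9.55 Ω, ∠Z = -11.0°
I = V/|Z| = 230/9.55 = 24.1 A

24.1 A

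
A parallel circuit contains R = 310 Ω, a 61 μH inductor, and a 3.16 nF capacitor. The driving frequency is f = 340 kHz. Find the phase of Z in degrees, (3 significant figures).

ω = 2πf = 2.136e+06 rad/s
X_L = ωL = 130 Ω
X_C = 1/(ωC) = 148 Ω
Parallel: admittances add. Y = 1/R + 1/(jωL) + jωC
Y = (0.00323 − j0.000923) S
|Y| = 0.00336 S → |Z| = 1/|Y| = 298 Ω, ∠Z = −∠Y = 16.0°

16.0°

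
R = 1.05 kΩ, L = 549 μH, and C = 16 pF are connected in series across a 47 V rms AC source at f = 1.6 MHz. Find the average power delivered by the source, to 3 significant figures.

ω = 2πf = 1.005e+07 rad/s
X_L = ωL = 5520 Ω
X_C = 1/(ωC) = 6220 Ω
Net reactance X = X_L − X_C = -698 Ω
Z = 1050 − j698 Ω
|Z| = √(1050² + 698²) = 1260 Ω
∠Z = arctan(-698/1050) = -33.6°
I = V/|Z| = 37.3 mA
P = VI cos φ = 47 × 0.0373 × cos(-33.6°) = 1.46 W

1.46 W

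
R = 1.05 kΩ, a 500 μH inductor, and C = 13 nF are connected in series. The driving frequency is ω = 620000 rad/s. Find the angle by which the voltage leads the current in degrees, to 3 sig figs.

X_L = ωL = 310 Ω
X_C = 1/(ωC) = 124 Ω
Net reactance X = X_L − X_C = 186 Ω
Z = 1050 + j186 Ω
|Z| = √(1050² + 186²) = 1070 Ω
∠Z = arctan(186/1050) = 10.0°

10.0°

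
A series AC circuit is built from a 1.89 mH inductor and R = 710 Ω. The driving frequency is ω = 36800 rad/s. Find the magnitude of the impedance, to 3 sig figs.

X_L = ωL = 69.6 Ω
Z = 710 + j69.6 Ω
|Z| = √(710² + 69.6²) = 713 Ω

713 Ω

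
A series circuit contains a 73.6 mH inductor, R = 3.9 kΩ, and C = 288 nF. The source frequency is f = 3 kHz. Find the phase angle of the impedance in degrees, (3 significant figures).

ω = 2πf = 18850 rad/s
X_L = ωL = 1390 Ω
X_C = 1/(ωC) = 184 Ω
Net reactance X = X_L − X_C = 1200 Ω
Z = 3900 + j1200 Ω
|Z| = √(3900² + 1200²) = 4080 Ω
∠Z = arctan(1200/3900) = 17.1°

17.1°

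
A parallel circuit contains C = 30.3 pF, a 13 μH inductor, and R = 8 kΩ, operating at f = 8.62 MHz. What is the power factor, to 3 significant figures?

ω = 2πf = 5.416e+07 rad/s
X_L = ωL = 704 Ω
X_C = 1/(ωC) = 609 Ω
Parallel: admittances add. Y = 1/R + 1/(jωL) + jωC
Y = (0.000125 + j0.000221) S
|Y| = 0.000254 S → |Z| = 1/|Y| = 3940 Ω, ∠Z = −∠Y = -60.5°
cos φ = cos(-60.5°) = 0.493

0.493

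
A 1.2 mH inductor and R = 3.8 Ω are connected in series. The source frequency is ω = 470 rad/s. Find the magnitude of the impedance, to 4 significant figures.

3.842 Ω

X_L = ωL = 0.5640 Ω
Z = 3.800 + j0.5640 Ω
|Z| = √(3.800² + 0.5640²) = 3.842 Ω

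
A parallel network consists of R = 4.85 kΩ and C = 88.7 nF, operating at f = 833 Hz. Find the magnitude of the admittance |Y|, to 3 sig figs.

ω = 2πf = 5234 rad/s
X_C = 1/(ωC) = 2150 Ω
Parallel: admittances add. Y = 1/R + jωC
Y = (0.000206 + j0.000464) S
|Y| = 0.000508 S → |Z| = 1/|Y| = 1970 Ω, ∠Z = −∠Y = -66.1°

508 μS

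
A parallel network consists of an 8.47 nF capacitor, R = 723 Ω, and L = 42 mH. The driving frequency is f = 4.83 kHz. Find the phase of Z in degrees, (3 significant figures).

20.9°

ω = 2πf = 30350 rad/s
X_L = ωL = 1270 Ω
X_C = 1/(ωC) = 3890 Ω
Parallel: admittances add. Y = 1/R + 1/(jωL) + jωC
Y = (0.00138 − j0.000528) S
|Y| = 0.00148 S → |Z| = 1/|Y| = 676 Ω, ∠Z = −∠Y = 20.9°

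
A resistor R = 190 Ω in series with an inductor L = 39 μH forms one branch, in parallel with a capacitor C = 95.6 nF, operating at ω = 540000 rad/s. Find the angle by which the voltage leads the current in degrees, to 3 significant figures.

-84.2°

X_L = ωL = 21.1 Ω
X_C = 1/(ωC) = 19.4 Ω
Branch 1 (R+jX_L): Z₁ = 190 + j21.1 Ω, |Z₁| = 191 Ω
Branch 2 (−jX_C): Z₂ = −j19.4 Ω
Parallel: Z = Z₁Z₂/(Z₁+Z₂), |Z| = 19.5 Ω, ∠Z = -84.2°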